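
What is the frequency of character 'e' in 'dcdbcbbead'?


Scanning 'dcdbcbbead' for 'e':
  Position 7: 'e' -> MATCH (count: 1)
Total occurrences of 'e': 1

1


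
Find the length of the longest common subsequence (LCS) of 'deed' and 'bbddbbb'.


DP table for LCS of 'deed' and 'bbddbbb':
       b  b  d  d  b  b  b
    0  0  0  0  0  0  0  0
  d 0  0  0  1  1  1  1  1
  e 0  0  0  1  1  1  1  1
  e 0  0  0  1  1  1  1  1
  d 0  0  0  1  2  2  2  2
LCS: 'dd'
LCS length = 2

2


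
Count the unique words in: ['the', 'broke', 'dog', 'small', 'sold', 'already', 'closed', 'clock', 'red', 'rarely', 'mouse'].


Listing all tokens and tracking unique types:
  Token 1: 'the' -> NEW (unique so far: 1)
  Token 2: 'broke' -> NEW (unique so far: 2)
  Token 3: 'dog' -> NEW (unique so far: 3)
  Token 4: 'small' -> NEW (unique so far: 4)
  Token 5: 'sold' -> NEW (unique so far: 5)
  Token 6: 'already' -> NEW (unique so far: 6)
  Token 7: 'closed' -> NEW (unique so far: 7)
  Token 8: 'clock' -> NEW (unique so far: 8)
  Token 9: 'red' -> NEW (unique so far: 9)
  Token 10: 'rarely' -> NEW (unique so far: 10)
  Token 11: 'mouse' -> NEW (unique so far: 11)
Unique types: ('already', 'broke', 'clock', 'closed', 'dog', 'mouse', 'rarely', 'red', 'small', 'sold', 'the')
Vocabulary size: 11

11


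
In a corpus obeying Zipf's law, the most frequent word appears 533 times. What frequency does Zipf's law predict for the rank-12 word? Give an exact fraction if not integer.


Zipf's law: freq(rank) = f1 / rank
f1 = 533, rank = 12
freq = 533 / 12
GCD(533, 12) = 1
Simplified: 533/12

533/12


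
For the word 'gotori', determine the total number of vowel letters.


Scanning each character of 'gotori':
  Position 1: 'g' -> consonant (running count: 0)
  Position 2: 'o' -> vowel (running count: 1)
  Position 3: 't' -> consonant (running count: 1)
  Position 4: 'o' -> vowel (running count: 2)
  Position 5: 'r' -> consonant (running count: 2)
  Position 6: 'i' -> vowel (running count: 3)
Total vowels: 3

3


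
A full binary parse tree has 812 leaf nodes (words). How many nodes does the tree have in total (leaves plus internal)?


Leaf nodes (terminals): 812
Internal nodes = n - 1 = 812 - 1 = 811
Total = leaves + internal = 812 + 811 = 1623

1623


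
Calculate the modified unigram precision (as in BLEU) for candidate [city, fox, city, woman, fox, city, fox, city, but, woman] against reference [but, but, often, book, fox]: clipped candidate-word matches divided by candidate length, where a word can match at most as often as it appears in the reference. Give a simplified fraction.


Reference word counts: {'book': 1, 'but': 2, 'fox': 1, 'often': 1}
Checking each candidate word (with clipping):
  'city' -> not in reference -> no match (matches: 0)
  'fox' -> in reference (ref count 1, used 1/1) -> match (matches: 1)
  'city' -> not in reference -> no match (matches: 1)
  'woman' -> not in reference -> no match (matches: 1)
  'fox' -> ref count 1 already used up (1/1) -> clipped, no match (matches: 1)
  'city' -> not in reference -> no match (matches: 1)
  'fox' -> ref count 1 already used up (1/1) -> clipped, no match (matches: 1)
  'city' -> not in reference -> no match (matches: 1)
  'but' -> in reference (ref count 2, used 1/2) -> match (matches: 2)
  'woman' -> not in reference -> no match (matches: 2)
Clipped matches: 2, Candidate length: 10
Precision = 2/10 = 1/5

1/5


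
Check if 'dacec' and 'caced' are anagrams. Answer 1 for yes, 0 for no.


Sort characters of 'dacec': 'accde'
Sort characters of 'caced': 'accde'
Sorted forms match -> they ARE anagrams
Result: 1

1


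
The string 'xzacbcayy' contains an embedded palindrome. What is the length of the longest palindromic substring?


Scanning 'xzacbcayy' for palindromic substrings.
Substring at positions 2-6: 'acbca'.
Check: reverse('acbca') = 'acbca' -> palindrome confirmed.
Neighbouring characters ('z' / 'y') break symmetry, so it cannot extend further.
No longer palindromic substring exists; longest length = 5

5


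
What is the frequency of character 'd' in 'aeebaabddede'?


Scanning 'aeebaabddede' for 'd':
  Position 7: 'd' -> MATCH (count: 1)
  Position 8: 'd' -> MATCH (count: 2)
  Position 10: 'd' -> MATCH (count: 3)
Total occurrences of 'd': 3

3


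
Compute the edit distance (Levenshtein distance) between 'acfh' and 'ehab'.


Building DP table for s1='acfh' (len 4) and s2='ehab' (len 4):
       e  h  a  b
    0  1  2  3  4
  a 1  1  2  2  3
  c 2  2  2  3  3
  f 3  3  3  3  4
  h 4  4  3  4  4
Edit distance = dp[4][4] = 4

4


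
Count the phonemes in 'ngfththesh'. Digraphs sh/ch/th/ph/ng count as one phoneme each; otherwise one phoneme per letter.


Parsing 'ngfththesh' greedily, digraphs first:
  'ng' -> digraph (1 consonant phoneme) (phonemes so far: 1)
  'f' -> consonant phoneme (phonemes so far: 2)
  'th' -> digraph (1 consonant phoneme) (phonemes so far: 3)
  'th' -> digraph (1 consonant phoneme) (phonemes so far: 4)
  'e' -> vowel phoneme (phonemes so far: 5)
  'sh' -> digraph (1 consonant phoneme) (phonemes so far: 6)
Total phonemes: 6

6


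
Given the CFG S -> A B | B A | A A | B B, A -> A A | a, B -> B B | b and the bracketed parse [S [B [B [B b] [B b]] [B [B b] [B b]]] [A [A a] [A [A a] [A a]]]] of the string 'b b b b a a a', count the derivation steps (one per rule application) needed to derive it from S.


Every bracketed nonterminal node [X ...] in the tree is produced by exactly one rule application.
Reading the tree off as a leftmost derivation:
  Step 1: S  =>  B A   (applied S -> B A)
  Step 2: B A  =>  B B A   (applied B -> B B)
  Step 3: B B A  =>  B B B A   (applied B -> B B)
  Step 4: B B B A  =>  b B B A   (applied B -> b)
  Step 5: b B B A  =>  b b B A   (applied B -> b)
  Step 6: b b B A  =>  b b B B A   (applied B -> B B)
  Step 7: b b B B A  =>  b b b B A   (applied B -> b)
  Step 8: b b b B A  =>  b b b b A   (applied B -> b)
  Step 9: b b b b A  =>  b b b b A A   (applied A -> A A)
  Step 10: b b b b A A  =>  b b b b a A   (applied A -> a)
  Step 11: b b b b a A  =>  b b b b a A A   (applied A -> A A)
  Step 12: b b b b a A A  =>  b b b b a a A   (applied A -> a)
  Step 13: b b b b a a A  =>  b b b b a a a   (applied A -> a)
Final yield: b b b b a a a
Total rewrite steps: 13

13


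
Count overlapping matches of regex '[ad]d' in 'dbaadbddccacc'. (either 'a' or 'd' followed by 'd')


Pattern: [ad]d means either 'a' or 'd' followed by 'd'.
Scanning 'dbaadbddccacc' position-by-position:
  Pos 0: window 'db' -> no
  Pos 1: window 'ba' -> no
  Pos 2: window 'aa' -> no
  Pos 3: window 'ad' -> MATCH
  Pos 4: window 'db' -> no
  Pos 5: window 'bd' -> no
  Pos 6: window 'dd' -> MATCH
  Pos 7: window 'dc' -> no
  Pos 8: window 'cc' -> no
  Pos 9: window 'ca' -> no
  Pos 10: window 'ac' -> no
  Pos 11: window 'cc' -> no
  Pos 12: window 'c' -> no
Total matches: 2

2


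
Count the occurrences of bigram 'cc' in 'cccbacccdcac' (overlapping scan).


Scanning 'cccbacccdcac' for bigram 'cc':
  Position 0: 'cc' -> MATCH
  Position 1: 'cc' -> MATCH
  Position 2: 'cb' -> no
  Position 3: 'ba' -> no
  Position 4: 'ac' -> no
  Position 5: 'cc' -> MATCH
  Position 6: 'cc' -> MATCH
  Position 7: 'cd' -> no
  Position 8: 'dc' -> no
  Position 9: 'ca' -> no
  Position 10: 'ac' -> no
Total matches: 4

4


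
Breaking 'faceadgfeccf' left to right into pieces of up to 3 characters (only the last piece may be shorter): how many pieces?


'faceadgfeccf' has 12 characters.
Chunking with max size 3:
  Chunk 1: 'fac' (positions 0-2)
  Chunk 2: 'ead' (positions 3-5)
  Chunk 3: 'gfe' (positions 6-8)
  Chunk 4: 'ccf' (positions 9-11)
Total chunks: ceil(12 / 3) = 4

4


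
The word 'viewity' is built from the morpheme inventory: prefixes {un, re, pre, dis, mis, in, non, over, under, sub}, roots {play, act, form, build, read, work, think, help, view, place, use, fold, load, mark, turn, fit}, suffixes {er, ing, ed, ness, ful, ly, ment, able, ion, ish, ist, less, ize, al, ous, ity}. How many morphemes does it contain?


Segmenting 'viewity' against the inventory:
  'view' -> root (morpheme 1)
  'ity' -> suffix (morpheme 2)
Total morphemes: 2

2


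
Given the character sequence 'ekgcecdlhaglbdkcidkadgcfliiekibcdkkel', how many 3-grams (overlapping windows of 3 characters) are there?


String 'ekgcecdlhaglbdkcidkadgcfliiekibcdkkel' has length L = 37.
Number of overlapping n-grams = L - n + 1
Substituting: 37 - 3 + 1 = 35

35


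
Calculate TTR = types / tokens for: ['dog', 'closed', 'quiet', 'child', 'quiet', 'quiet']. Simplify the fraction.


Tokens: 6
Unique types: ('child', 'closed', 'dog', 'quiet') = 4
TTR = 4/6
Simplify: divide both by 2 -> 2/3
TTR = 2/3

2/3


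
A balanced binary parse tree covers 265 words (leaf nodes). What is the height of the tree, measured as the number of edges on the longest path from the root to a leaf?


In a balanced binary tree with n leaves the deepest leaf is ceil(log2(n)) edges below the root.
log2(265) = 8.0498
ceil(8.0498) = 9
height (edges) = 9

9


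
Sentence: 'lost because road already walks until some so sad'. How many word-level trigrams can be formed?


Word trigrams from [9] words:
  Trigram 1: (lost because road)
  Trigram 2: (because road already)
  Trigram 3: (road already walks)
  Trigram 4: (already walks until)
  Trigram 5: (walks until some)
  Trigram 6: (until some so)
  Trigram 7: (some so sad)
Total word trigrams: 9 - 2 = 7

7


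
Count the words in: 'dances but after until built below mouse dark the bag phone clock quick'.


Counting words by splitting on spaces:
  Word 1: 'dances'
  Word 2: 'but'
  Word 3: 'after'
  Word 4: 'until'
  Word 5: 'built'
  Word 6: 'below'
  Word 7: 'mouse'
  Word 8: 'dark'
  Word 9: 'the'
  Word 10: 'bag'
  Word 11: 'phone'
  Word 12: 'clock'
  Word 13: 'quick'
Total words: 13

13


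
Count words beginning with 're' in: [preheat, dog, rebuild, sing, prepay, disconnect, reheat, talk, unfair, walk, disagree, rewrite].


Checking each word for prefix 're':
  'preheat' -> no (count: 0)
  'dog' -> no (count: 0)
  'rebuild' -> YES, starts with 're' (count: 1)
  'sing' -> no (count: 1)
  'prepay' -> no (count: 1)
  'disconnect' -> no (count: 1)
  'reheat' -> YES, starts with 're' (count: 2)
  'talk' -> no (count: 2)
  'unfair' -> no (count: 2)
  'walk' -> no (count: 2)
  'disagree' -> no (count: 2)
  'rewrite' -> YES, starts with 're' (count: 3)
Total with prefix 're': 3

3


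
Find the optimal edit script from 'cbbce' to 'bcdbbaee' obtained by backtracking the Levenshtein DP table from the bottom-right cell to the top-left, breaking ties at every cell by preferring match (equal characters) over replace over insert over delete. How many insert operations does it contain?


Edit distance = 4. Backtracking from cell (5, 8) with preference match > replace > insert > delete,
then listing the resulting alignment 'cbbce' -> 'bcdbbaee' left to right:
  Step 1: insert 'b' [insertion #1]
  Step 2: keep 'c'
  Step 3: insert 'd' [insertion #2]
  Step 4: keep 'b'
  Step 5: keep 'b'
  Step 6: insert 'a' [insertion #3]
  Step 7: replace c->e
  Step 8: keep 'e'
Total insertions: 3

3


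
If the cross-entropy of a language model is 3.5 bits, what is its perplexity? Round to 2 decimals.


Perplexity formula: PP = 2^H
H = 3.5
PP = 2^3.5
Decompose: 2^3.5 = 2^3 * 2^0.5 = 2^3 * sqrt(2)
2^3 = 8, sqrt(2) ~ 1.4142136
PP ~ 8 * 1.4142136 = 11.3137088
Rounded to 2 decimals: 11.31

11.31


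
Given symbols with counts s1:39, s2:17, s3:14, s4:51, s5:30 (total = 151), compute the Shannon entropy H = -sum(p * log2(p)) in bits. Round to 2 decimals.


Computing entropy H = -sum(p_i * log2(p_i)):
  s1: p = 39/151 = 0.2583, -p*log2(p) = 0.5044
  s2: p = 17/151 = 0.1126, -p*log2(p) = 0.3547
  s3: p = 14/151 = 0.0927, -p*log2(p) = 0.3181
  s4: p = 51/151 = 0.3377, -p*log2(p) = 0.5289
  s5: p = 30/151 = 0.1987, -p*log2(p) = 0.4632
H = sum of terms = 2.1693
Rounded to 2 decimals: 2.17

2.17


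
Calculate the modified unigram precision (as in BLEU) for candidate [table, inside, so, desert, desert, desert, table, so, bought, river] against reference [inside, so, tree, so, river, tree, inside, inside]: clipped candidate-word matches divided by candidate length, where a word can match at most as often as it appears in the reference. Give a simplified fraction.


Reference word counts: {'inside': 3, 'river': 1, 'so': 2, 'tree': 2}
Checking each candidate word (with clipping):
  'table' -> not in reference -> no match (matches: 0)
  'inside' -> in reference (ref count 3, used 1/3) -> match (matches: 1)
  'so' -> in reference (ref count 2, used 1/2) -> match (matches: 2)
  'desert' -> not in reference -> no match (matches: 2)
  'desert' -> not in reference -> no match (matches: 2)
  'desert' -> not in reference -> no match (matches: 2)
  'table' -> not in reference -> no match (matches: 2)
  'so' -> in reference (ref count 2, used 2/2) -> match (matches: 3)
  'bought' -> not in reference -> no match (matches: 3)
  'river' -> in reference (ref count 1, used 1/1) -> match (matches: 4)
Clipped matches: 4, Candidate length: 10
Precision = 4/10 = 2/5

2/5


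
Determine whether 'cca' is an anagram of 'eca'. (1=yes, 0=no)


Sort characters of 'cca': 'acc'
Sort characters of 'eca': 'ace'
Sorted forms differ -> they are NOT anagrams
Result: 0

0


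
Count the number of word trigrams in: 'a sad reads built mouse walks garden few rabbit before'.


Word trigrams from [10] words:
  Trigram 1: (a sad reads)
  Trigram 2: (sad reads built)
  Trigram 3: (reads built mouse)
  Trigram 4: (built mouse walks)
  Trigram 5: (mouse walks garden)
  Trigram 6: (walks garden few)
  Trigram 7: (garden few rabbit)
  Trigram 8: (few rabbit before)
Total word trigrams: 10 - 2 = 8

8


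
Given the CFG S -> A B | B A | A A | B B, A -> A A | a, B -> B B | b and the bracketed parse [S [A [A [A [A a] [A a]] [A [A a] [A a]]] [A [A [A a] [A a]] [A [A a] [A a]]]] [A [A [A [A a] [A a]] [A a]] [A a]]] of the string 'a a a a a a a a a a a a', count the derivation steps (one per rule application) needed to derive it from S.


Every bracketed nonterminal node [X ...] in the tree is produced by exactly one rule application.
Reading the tree off as a leftmost derivation:
  Step 1: S  =>  A A   (applied S -> A A)
  Step 2: A A  =>  A A A   (applied A -> A A)
  Step 3: A A A  =>  A A A A   (applied A -> A A)
  Step 4: A A A A  =>  A A A A A   (applied A -> A A)
  Step 5: A A A A A  =>  a A A A A   (applied A -> a)
  Step 6: a A A A A  =>  a a A A A   (applied A -> a)
  Step 7: a a A A A  =>  a a A A A A   (applied A -> A A)
  Step 8: a a A A A A  =>  a a a A A A   (applied A -> a)
  Step 9: a a a A A A  =>  a a a a A A   (applied A -> a)
  Step 10: a a a a A A  =>  a a a a A A A   (applied A -> A A)
  Step 11: a a a a A A A  =>  a a a a A A A A   (applied A -> A A)
  Step 12: a a a a A A A A  =>  a a a a a A A A   (applied A -> a)
  Step 13: a a a a a A A A  =>  a a a a a a A A   (applied A -> a)
  Step 14: a a a a a a A A  =>  a a a a a a A A A   (applied A -> A A)
  Step 15: a a a a a a A A A  =>  a a a a a a a A A   (applied A -> a)
  Step 16: a a a a a a a A A  =>  a a a a a a a a A   (applied A -> a)
  Step 17: a a a a a a a a A  =>  a a a a a a a a A A   (applied A -> A A)
  Step 18: a a a a a a a a A A  =>  a a a a a a a a A A A   (applied A -> A A)
  Step 19: a a a a a a a a A A A  =>  a a a a a a a a A A A A   (applied A -> A A)
  Step 20: a a a a a a a a A A A A  =>  a a a a a a a a a A A A   (applied A -> a)
  Step 21: a a a a a a a a a A A A  =>  a a a a a a a a a a A A   (applied A -> a)
  Step 22: a a a a a a a a a a A A  =>  a a a a a a a a a a a A   (applied A -> a)
  Step 23: a a a a a a a a a a a A  =>  a a a a a a a a a a a a   (applied A -> a)
Final yield: a a a a a a a a a a a a
Total rewrite steps: 23

23


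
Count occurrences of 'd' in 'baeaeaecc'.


Scanning 'baeaeaecc' for 'd':
  No matches found.
Total occurrences of 'd': 0

0


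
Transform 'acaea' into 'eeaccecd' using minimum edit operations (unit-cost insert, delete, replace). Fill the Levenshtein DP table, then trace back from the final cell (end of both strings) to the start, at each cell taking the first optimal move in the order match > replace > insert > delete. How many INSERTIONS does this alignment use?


Edit distance = 5. Backtracking from cell (5, 8) with preference match > replace > insert > delete,
then listing the resulting alignment 'acaea' -> 'eeaccecd' left to right:
  Step 1: insert 'e' [insertion #1]
  Step 2: insert 'e' [insertion #2]
  Step 3: keep 'a'
  Step 4: keep 'c'
  Step 5: replace a->c
  Step 6: keep 'e'
  Step 7: insert 'c' [insertion #3]
  Step 8: replace a->d
Total insertions: 3

3


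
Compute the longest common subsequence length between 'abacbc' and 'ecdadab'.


DP table for LCS of 'abacbc' and 'ecdadab':
       e  c  d  a  d  a  b
    0  0  0  0  0  0  0  0
  a 0  0  0  0  1  1  1  1
  b 0  0  0  0  1  1  1  2
  a 0  0  0  0  1  1  2  2
  c 0  0  1  1  1  1  2  2
  b 0  0  1  1  1  1  2  3
  c 0  0  1  1  1  1  2  3
LCS: 'aab'
LCS length = 3

3


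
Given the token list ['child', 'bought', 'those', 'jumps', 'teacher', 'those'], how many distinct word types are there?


Listing all tokens and tracking unique types:
  Token 1: 'child' -> NEW (unique so far: 1)
  Token 2: 'bought' -> NEW (unique so far: 2)
  Token 3: 'those' -> NEW (unique so far: 3)
  Token 4: 'jumps' -> NEW (unique so far: 4)
  Token 5: 'teacher' -> NEW (unique so far: 5)
  Token 6: 'those' -> duplicate (unique so far: 5)
Unique types: ('bought', 'child', 'jumps', 'teacher', 'those')
Vocabulary size: 5

5


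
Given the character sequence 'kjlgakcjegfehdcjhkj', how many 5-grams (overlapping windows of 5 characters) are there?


String 'kjlgakcjegfehdcjhkj' has length L = 19.
Number of overlapping n-grams = L - n + 1
Substituting: 19 - 5 + 1 = 15

15


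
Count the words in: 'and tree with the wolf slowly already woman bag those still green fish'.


Counting words by splitting on spaces:
  Word 1: 'and'
  Word 2: 'tree'
  Word 3: 'with'
  Word 4: 'the'
  Word 5: 'wolf'
  Word 6: 'slowly'
  Word 7: 'already'
  Word 8: 'woman'
  Word 9: 'bag'
  Word 10: 'those'
  Word 11: 'still'
  Word 12: 'green'
  Word 13: 'fish'
Total words: 13

13


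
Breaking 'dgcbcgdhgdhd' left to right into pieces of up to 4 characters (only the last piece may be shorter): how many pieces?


'dgcbcgdhgdhd' has 12 characters.
Chunking with max size 4:
  Chunk 1: 'dgcb' (positions 0-3)
  Chunk 2: 'cgdh' (positions 4-7)
  Chunk 3: 'gdhd' (positions 8-11)
Total chunks: ceil(12 / 4) = 3

3


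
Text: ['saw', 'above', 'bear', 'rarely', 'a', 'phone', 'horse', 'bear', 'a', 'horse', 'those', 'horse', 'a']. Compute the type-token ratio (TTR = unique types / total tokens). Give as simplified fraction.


Tokens: 13
Unique types: ('a', 'above', 'bear', 'horse', 'phone', 'rarely', 'saw', 'those') = 8
TTR = 8/13
Already in lowest terms.

8/13


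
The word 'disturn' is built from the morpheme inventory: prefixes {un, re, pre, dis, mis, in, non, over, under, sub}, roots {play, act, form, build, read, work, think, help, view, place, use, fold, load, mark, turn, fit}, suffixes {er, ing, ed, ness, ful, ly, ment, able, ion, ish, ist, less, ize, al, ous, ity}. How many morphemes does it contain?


Segmenting 'disturn' against the inventory:
  'dis' -> prefix (morpheme 1)
  'turn' -> root (morpheme 2)
Total morphemes: 2

2


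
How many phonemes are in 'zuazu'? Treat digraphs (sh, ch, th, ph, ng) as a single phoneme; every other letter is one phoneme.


Parsing 'zuazu' greedily, digraphs first:
  'z' -> consonant phoneme (phonemes so far: 1)
  'u' -> vowel phoneme (phonemes so far: 2)
  'a' -> vowel phoneme (phonemes so far: 3)
  'z' -> consonant phoneme (phonemes so far: 4)
  'u' -> vowel phoneme (phonemes so far: 5)
Total phonemes: 5

5


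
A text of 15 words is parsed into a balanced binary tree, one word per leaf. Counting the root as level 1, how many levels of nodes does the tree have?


In a balanced binary tree with n leaves the deepest leaf is ceil(log2(n)) edges below the root,
so counting node levels inclusive of root and leaves gives ceil(log2(n)) + 1 levels.
log2(15) = 3.9069
ceil(3.9069) = 4
levels = 4 + 1 = 5

5


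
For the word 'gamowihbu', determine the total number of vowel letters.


Scanning each character of 'gamowihbu':
  Position 1: 'g' -> consonant (running count: 0)
  Position 2: 'a' -> vowel (running count: 1)
  Position 3: 'm' -> consonant (running count: 1)
  Position 4: 'o' -> vowel (running count: 2)
  Position 5: 'w' -> consonant (running count: 2)
  Position 6: 'i' -> vowel (running count: 3)
  Position 7: 'h' -> consonant (running count: 3)
  Position 8: 'b' -> consonant (running count: 3)
  Position 9: 'u' -> vowel (running count: 4)
Total vowels: 4

4


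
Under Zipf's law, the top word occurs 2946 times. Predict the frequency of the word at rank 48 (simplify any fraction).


Zipf's law: freq(rank) = f1 / rank
f1 = 2946, rank = 48
freq = 2946 / 48
GCD(2946, 48) = 6
Simplified: 491/8

491/8


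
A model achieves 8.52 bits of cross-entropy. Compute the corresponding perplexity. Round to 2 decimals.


Perplexity formula: PP = 2^H
H = 8.52
PP = 2^8.52
Decompose: 2^8.52 = 2^8 * 2^0.52
2^8 = 256, 2^0.52 ~ 1.4339552
PP ~ 256 * 1.4339552 = 367.0925312
Rounded to 2 decimals: 367.09

367.09


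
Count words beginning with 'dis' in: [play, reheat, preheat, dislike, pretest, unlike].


Checking each word for prefix 'dis':
  'play' -> no (count: 0)
  'reheat' -> no (count: 0)
  'preheat' -> no (count: 0)
  'dislike' -> YES, starts with 'dis' (count: 1)
  'pretest' -> no (count: 1)
  'unlike' -> no (count: 1)
Total with prefix 'dis': 1

1


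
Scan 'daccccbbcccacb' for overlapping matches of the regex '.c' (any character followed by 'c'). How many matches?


Pattern: .c means any character followed by 'c'.
Scanning 'daccccbbcccacb' position-by-position:
  Pos 0: window 'da' -> no
  Pos 1: window 'ac' -> MATCH
  Pos 2: window 'cc' -> MATCH
  Pos 3: window 'cc' -> MATCH
  Pos 4: window 'cc' -> MATCH
  Pos 5: window 'cb' -> no
  Pos 6: window 'bb' -> no
  Pos 7: window 'bc' -> MATCH
  Pos 8: window 'cc' -> MATCH
  Pos 9: window 'cc' -> MATCH
  Pos 10: window 'ca' -> no
  Pos 11: window 'ac' -> MATCH
  Pos 12: window 'cb' -> no
  Pos 13: window 'b' -> no
Total matches: 8

8


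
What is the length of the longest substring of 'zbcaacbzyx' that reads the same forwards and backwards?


Scanning 'zbcaacbzyx' for palindromic substrings.
Substring at positions 0-7: 'zbcaacbz'.
Check: reverse('zbcaacbz') = 'zbcaacbz' -> palindrome confirmed.
Neighbouring characters ('-' / 'y') break symmetry, so it cannot extend further.
No longer palindromic substring exists; longest length = 8

8


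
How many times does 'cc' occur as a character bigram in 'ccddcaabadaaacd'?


Scanning 'ccddcaabadaaacd' for bigram 'cc':
  Position 0: 'cc' -> MATCH
  Position 1: 'cd' -> no
  Position 2: 'dd' -> no
  Position 3: 'dc' -> no
  Position 4: 'ca' -> no
  Position 5: 'aa' -> no
  Position 6: 'ab' -> no
  Position 7: 'ba' -> no
  Position 8: 'ad' -> no
  Position 9: 'da' -> no
  Position 10: 'aa' -> no
  Position 11: 'aa' -> no
  Position 12: 'ac' -> no
  Position 13: 'cd' -> no
Total matches: 1

1


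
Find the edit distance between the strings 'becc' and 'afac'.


Building DP table for s1='becc' (len 4) and s2='afac' (len 4):
       a  f  a  c
    0  1  2  3  4
  b 1  1  2  3  4
  e 2  2  2  3  4
  c 3  3  3  3  3
  c 4  4  4  4  3
Edit distance = dp[4][4] = 3

3


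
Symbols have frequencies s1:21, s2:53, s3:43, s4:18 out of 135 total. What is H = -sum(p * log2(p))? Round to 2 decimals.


Computing entropy H = -sum(p_i * log2(p_i)):
  s1: p = 21/135 = 0.1556, -p*log2(p) = 0.4176
  s2: p = 53/135 = 0.3926, -p*log2(p) = 0.5296
  s3: p = 43/135 = 0.3185, -p*log2(p) = 0.5257
  s4: p = 18/135 = 0.1333, -p*log2(p) = 0.3876
H = sum of terms = 1.8605
Rounded to 2 decimals: 1.86

1.86


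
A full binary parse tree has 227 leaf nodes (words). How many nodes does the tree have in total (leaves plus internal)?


Leaf nodes (terminals): 227
Internal nodes = n - 1 = 227 - 1 = 226
Total = leaves + internal = 227 + 226 = 453

453


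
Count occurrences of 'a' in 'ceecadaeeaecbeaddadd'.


Scanning 'ceecadaeeaecbeaddadd' for 'a':
  Position 4: 'a' -> MATCH (count: 1)
  Position 6: 'a' -> MATCH (count: 2)
  Position 9: 'a' -> MATCH (count: 3)
  Position 14: 'a' -> MATCH (count: 4)
  Position 17: 'a' -> MATCH (count: 5)
Total occurrences of 'a': 5

5


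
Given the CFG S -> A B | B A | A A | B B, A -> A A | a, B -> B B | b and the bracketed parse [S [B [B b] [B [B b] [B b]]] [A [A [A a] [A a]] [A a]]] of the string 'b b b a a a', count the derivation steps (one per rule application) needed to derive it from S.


Every bracketed nonterminal node [X ...] in the tree is produced by exactly one rule application.
Reading the tree off as a leftmost derivation:
  Step 1: S  =>  B A   (applied S -> B A)
  Step 2: B A  =>  B B A   (applied B -> B B)
  Step 3: B B A  =>  b B A   (applied B -> b)
  Step 4: b B A  =>  b B B A   (applied B -> B B)
  Step 5: b B B A  =>  b b B A   (applied B -> b)
  Step 6: b b B A  =>  b b b A   (applied B -> b)
  Step 7: b b b A  =>  b b b A A   (applied A -> A A)
  Step 8: b b b A A  =>  b b b A A A   (applied A -> A A)
  Step 9: b b b A A A  =>  b b b a A A   (applied A -> a)
  Step 10: b b b a A A  =>  b b b a a A   (applied A -> a)
  Step 11: b b b a a A  =>  b b b a a a   (applied A -> a)
Final yield: b b b a a a
Total rewrite steps: 11

11


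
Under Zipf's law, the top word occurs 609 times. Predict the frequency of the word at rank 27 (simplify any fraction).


Zipf's law: freq(rank) = f1 / rank
f1 = 609, rank = 27
freq = 609 / 27
GCD(609, 27) = 3
Simplified: 203/9

203/9


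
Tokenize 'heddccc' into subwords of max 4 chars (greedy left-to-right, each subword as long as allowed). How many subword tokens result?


'heddccc' has 7 characters.
Chunking with max size 4:
  Chunk 1: 'hedd' (positions 0-3)
  Chunk 2: 'ccc' (positions 4-6)
Total chunks: ceil(7 / 4) = 2

2


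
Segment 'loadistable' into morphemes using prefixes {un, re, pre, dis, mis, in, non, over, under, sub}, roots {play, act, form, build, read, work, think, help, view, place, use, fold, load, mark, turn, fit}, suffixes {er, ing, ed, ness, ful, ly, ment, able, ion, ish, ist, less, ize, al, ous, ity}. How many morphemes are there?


Segmenting 'loadistable' against the inventory:
  'load' -> root (morpheme 1)
  'ist' -> suffix (morpheme 2)
  'able' -> suffix (morpheme 3)
Total morphemes: 3

3


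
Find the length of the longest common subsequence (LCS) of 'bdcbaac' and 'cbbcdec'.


DP table for LCS of 'bdcbaac' and 'cbbcdec':
       c  b  b  c  d  e  c
    0  0  0  0  0  0  0  0
  b 0  0  1  1  1  1  1  1
  d 0  0  1  1  1  2  2  2
  c 0  1  1  1  2  2  2  3
  b 0  1  2  2  2  2  2  3
  a 0  1  2  2  2  2  2  3
  a 0  1  2  2  2  2  2  3
  c 0  1  2  2  3  3  3  3
LCS: 'bdc'
LCS length = 3

3


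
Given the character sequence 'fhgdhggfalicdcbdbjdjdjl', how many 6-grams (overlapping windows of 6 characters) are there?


String 'fhgdhggfalicdcbdbjdjdjl' has length L = 23.
Number of overlapping n-grams = L - n + 1
Substituting: 23 - 6 + 1 = 18

18


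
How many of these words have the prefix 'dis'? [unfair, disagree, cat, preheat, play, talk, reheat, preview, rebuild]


Checking each word for prefix 'dis':
  'unfair' -> no (count: 0)
  'disagree' -> YES, starts with 'dis' (count: 1)
  'cat' -> no (count: 1)
  'preheat' -> no (count: 1)
  'play' -> no (count: 1)
  'talk' -> no (count: 1)
  'reheat' -> no (count: 1)
  'preview' -> no (count: 1)
  'rebuild' -> no (count: 1)
Total with prefix 'dis': 1

1


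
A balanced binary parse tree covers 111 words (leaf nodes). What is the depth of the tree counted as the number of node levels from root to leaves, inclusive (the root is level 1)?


In a balanced binary tree with n leaves the deepest leaf is ceil(log2(n)) edges below the root,
so counting node levels inclusive of root and leaves gives ceil(log2(n)) + 1 levels.
log2(111) = 6.7944
ceil(6.7944) = 7
levels = 7 + 1 = 8

8


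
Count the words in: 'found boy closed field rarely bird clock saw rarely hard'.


Counting words by splitting on spaces:
  Word 1: 'found'
  Word 2: 'boy'
  Word 3: 'closed'
  Word 4: 'field'
  Word 5: 'rarely'
  Word 6: 'bird'
  Word 7: 'clock'
  Word 8: 'saw'
  Word 9: 'rarely'
  Word 10: 'hard'
Total words: 10

10


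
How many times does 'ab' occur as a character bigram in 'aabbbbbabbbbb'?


Scanning 'aabbbbbabbbbb' for bigram 'ab':
  Position 0: 'aa' -> no
  Position 1: 'ab' -> MATCH
  Position 2: 'bb' -> no
  Position 3: 'bb' -> no
  Position 4: 'bb' -> no
  Position 5: 'bb' -> no
  Position 6: 'ba' -> no
  Position 7: 'ab' -> MATCH
  Position 8: 'bb' -> no
  Position 9: 'bb' -> no
  Position 10: 'bb' -> no
  Position 11: 'bb' -> no
Total matches: 2

2


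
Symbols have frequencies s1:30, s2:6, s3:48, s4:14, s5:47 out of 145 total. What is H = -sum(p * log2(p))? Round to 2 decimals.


Computing entropy H = -sum(p_i * log2(p_i)):
  s1: p = 30/145 = 0.2069, -p*log2(p) = 0.4703
  s2: p = 6/145 = 0.0414, -p*log2(p) = 0.1901
  s3: p = 48/145 = 0.3310, -p*log2(p) = 0.5280
  s4: p = 14/145 = 0.0966, -p*log2(p) = 0.3256
  s5: p = 47/145 = 0.3241, -p*log2(p) = 0.5268
H = sum of terms = 2.0408
Rounded to 2 decimals: 2.04

2.04


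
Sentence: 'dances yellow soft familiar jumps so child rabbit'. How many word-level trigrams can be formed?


Word trigrams from [8] words:
  Trigram 1: (dances yellow soft)
  Trigram 2: (yellow soft familiar)
  Trigram 3: (soft familiar jumps)
  Trigram 4: (familiar jumps so)
  Trigram 5: (jumps so child)
  Trigram 6: (so child rabbit)
Total word trigrams: 8 - 2 = 6

6


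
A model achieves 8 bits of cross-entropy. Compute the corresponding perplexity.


Perplexity formula: PP = 2^H
H = 8
PP = 2^8
Steps: 2^1 = 2, 2^2 = 4, 2^3 = 8, 2^4 = 16, 2^5 = 32, 2^6 = 64, 2^7 = 128, 2^8 = 256
PP = 256

256


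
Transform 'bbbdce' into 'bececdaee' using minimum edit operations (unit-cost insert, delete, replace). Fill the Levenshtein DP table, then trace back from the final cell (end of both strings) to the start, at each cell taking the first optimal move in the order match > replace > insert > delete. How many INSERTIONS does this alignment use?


Edit distance = 6. Backtracking from cell (6, 9) with preference match > replace > insert > delete,
then listing the resulting alignment 'bbbdce' -> 'bececdaee' left to right:
  Step 1: keep 'b'
  Step 2: insert 'e' [insertion #1]
  Step 3: insert 'c' [insertion #2]
  Step 4: replace b->e
  Step 5: replace b->c
  Step 6: keep 'd'
  Step 7: insert 'a' [insertion #3]
  Step 8: replace c->e
  Step 9: keep 'e'
Total insertions: 3

3


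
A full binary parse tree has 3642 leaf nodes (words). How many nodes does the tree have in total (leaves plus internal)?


Leaf nodes (terminals): 3642
Internal nodes = n - 1 = 3642 - 1 = 3641
Total = leaves + internal = 3642 + 3641 = 7283

7283


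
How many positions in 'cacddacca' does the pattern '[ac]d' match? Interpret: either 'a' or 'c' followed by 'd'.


Pattern: [ac]d means either 'a' or 'c' followed by 'd'.
Scanning 'cacddacca' position-by-position:
  Pos 0: window 'ca' -> no
  Pos 1: window 'ac' -> no
  Pos 2: window 'cd' -> MATCH
  Pos 3: window 'dd' -> no
  Pos 4: window 'da' -> no
  Pos 5: window 'ac' -> no
  Pos 6: window 'cc' -> no
  Pos 7: window 'ca' -> no
  Pos 8: window 'a' -> no
Total matches: 1

1


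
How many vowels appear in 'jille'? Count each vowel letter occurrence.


Scanning each character of 'jille':
  Position 1: 'j' -> consonant (running count: 0)
  Position 2: 'i' -> vowel (running count: 1)
  Position 3: 'l' -> consonant (running count: 1)
  Position 4: 'l' -> consonant (running count: 1)
  Position 5: 'e' -> vowel (running count: 2)
Total vowels: 2

2


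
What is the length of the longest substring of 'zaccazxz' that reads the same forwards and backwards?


Scanning 'zaccazxz' for palindromic substrings.
Substring at positions 0-5: 'zaccaz'.
Check: reverse('zaccaz') = 'zaccaz' -> palindrome confirmed.
Neighbouring characters ('-' / 'x') break symmetry, so it cannot extend further.
No longer palindromic substring exists; longest length = 6

6


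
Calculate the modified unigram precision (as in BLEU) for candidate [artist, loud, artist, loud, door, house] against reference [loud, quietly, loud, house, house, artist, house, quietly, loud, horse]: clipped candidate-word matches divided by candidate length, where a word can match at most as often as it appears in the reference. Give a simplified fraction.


Reference word counts: {'artist': 1, 'horse': 1, 'house': 3, 'loud': 3, 'quietly': 2}
Checking each candidate word (with clipping):
  'artist' -> in reference (ref count 1, used 1/1) -> match (matches: 1)
  'loud' -> in reference (ref count 3, used 1/3) -> match (matches: 2)
  'artist' -> ref count 1 already used up (1/1) -> clipped, no match (matches: 2)
  'loud' -> in reference (ref count 3, used 2/3) -> match (matches: 3)
  'door' -> not in reference -> no match (matches: 3)
  'house' -> in reference (ref count 3, used 1/3) -> match (matches: 4)
Clipped matches: 4, Candidate length: 6
Precision = 4/6 = 2/3

2/3


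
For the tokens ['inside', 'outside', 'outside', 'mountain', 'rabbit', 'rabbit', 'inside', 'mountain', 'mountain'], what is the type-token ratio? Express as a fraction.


Tokens: 9
Unique types: ('inside', 'mountain', 'outside', 'rabbit') = 4
TTR = 4/9
Already in lowest terms.

4/9


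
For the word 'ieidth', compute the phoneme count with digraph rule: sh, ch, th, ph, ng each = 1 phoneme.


Parsing 'ieidth' greedily, digraphs first:
  'i' -> vowel phoneme (phonemes so far: 1)
  'e' -> vowel phoneme (phonemes so far: 2)
  'i' -> vowel phoneme (phonemes so far: 3)
  'd' -> consonant phoneme (phonemes so far: 4)
  'th' -> digraph (1 consonant phoneme) (phonemes so far: 5)
Total phonemes: 5

5


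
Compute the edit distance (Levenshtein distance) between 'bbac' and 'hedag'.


Building DP table for s1='bbac' (len 4) and s2='hedag' (len 5):
       h  e  d  a  g
    0  1  2  3  4  5
  b 1  1  2  3  4  5
  b 2  2  2  3  4  5
  a 3  3  3  3  3  4
  c 4  4  4  4  4  4
Edit distance = dp[4][5] = 4

4


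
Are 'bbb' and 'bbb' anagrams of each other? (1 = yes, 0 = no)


Sort characters of 'bbb': 'bbb'
Sort characters of 'bbb': 'bbb'
Sorted forms match -> they ARE anagrams
Result: 1

1


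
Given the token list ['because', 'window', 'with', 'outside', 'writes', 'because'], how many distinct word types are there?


Listing all tokens and tracking unique types:
  Token 1: 'because' -> NEW (unique so far: 1)
  Token 2: 'window' -> NEW (unique so far: 2)
  Token 3: 'with' -> NEW (unique so far: 3)
  Token 4: 'outside' -> NEW (unique so far: 4)
  Token 5: 'writes' -> NEW (unique so far: 5)
  Token 6: 'because' -> duplicate (unique so far: 5)
Unique types: ('because', 'outside', 'window', 'with', 'writes')
Vocabulary size: 5

5


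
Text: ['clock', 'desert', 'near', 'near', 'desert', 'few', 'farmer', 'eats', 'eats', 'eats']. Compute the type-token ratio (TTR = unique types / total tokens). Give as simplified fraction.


Tokens: 10
Unique types: ('clock', 'desert', 'eats', 'farmer', 'few', 'near') = 6
TTR = 6/10
Simplify: divide both by 2 -> 3/5
TTR = 3/5

3/5


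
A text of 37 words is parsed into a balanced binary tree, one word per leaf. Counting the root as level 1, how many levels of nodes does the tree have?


In a balanced binary tree with n leaves the deepest leaf is ceil(log2(n)) edges below the root,
so counting node levels inclusive of root and leaves gives ceil(log2(n)) + 1 levels.
log2(37) = 5.2095
ceil(5.2095) = 6
levels = 6 + 1 = 7

7


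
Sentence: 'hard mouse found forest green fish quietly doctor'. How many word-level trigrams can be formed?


Word trigrams from [8] words:
  Trigram 1: (hard mouse found)
  Trigram 2: (mouse found forest)
  Trigram 3: (found forest green)
  Trigram 4: (forest green fish)
  Trigram 5: (green fish quietly)
  Trigram 6: (fish quietly doctor)
Total word trigrams: 8 - 2 = 6

6


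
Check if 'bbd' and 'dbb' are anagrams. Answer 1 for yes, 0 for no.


Sort characters of 'bbd': 'bbd'
Sort characters of 'dbb': 'bbd'
Sorted forms match -> they ARE anagrams
Result: 1

1


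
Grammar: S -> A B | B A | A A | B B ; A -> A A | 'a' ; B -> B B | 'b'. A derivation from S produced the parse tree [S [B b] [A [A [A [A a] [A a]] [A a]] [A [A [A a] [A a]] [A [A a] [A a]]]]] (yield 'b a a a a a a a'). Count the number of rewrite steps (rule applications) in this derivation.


Every bracketed nonterminal node [X ...] in the tree is produced by exactly one rule application.
Reading the tree off as a leftmost derivation:
  Step 1: S  =>  B A   (applied S -> B A)
  Step 2: B A  =>  b A   (applied B -> b)
  Step 3: b A  =>  b A A   (applied A -> A A)
  Step 4: b A A  =>  b A A A   (applied A -> A A)
  Step 5: b A A A  =>  b A A A A   (applied A -> A A)
  Step 6: b A A A A  =>  b a A A A   (applied A -> a)
  Step 7: b a A A A  =>  b a a A A   (applied A -> a)
  Step 8: b a a A A  =>  b a a a A   (applied A -> a)
  Step 9: b a a a A  =>  b a a a A A   (applied A -> A A)
  Step 10: b a a a A A  =>  b a a a A A A   (applied A -> A A)
  Step 11: b a a a A A A  =>  b a a a a A A   (applied A -> a)
  Step 12: b a a a a A A  =>  b a a a a a A   (applied A -> a)
  Step 13: b a a a a a A  =>  b a a a a a A A   (applied A -> A A)
  Step 14: b a a a a a A A  =>  b a a a a a a A   (applied A -> a)
  Step 15: b a a a a a a A  =>  b a a a a a a a   (applied A -> a)
Final yield: b a a a a a a a
Total rewrite steps: 15

15


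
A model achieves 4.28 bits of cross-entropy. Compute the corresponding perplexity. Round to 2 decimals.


Perplexity formula: PP = 2^H
H = 4.28
PP = 2^4.28
Decompose: 2^4.28 = 2^4 * 2^0.28
2^4 = 16, 2^0.28 ~ 1.2141949
PP ~ 16 * 1.2141949 = 19.4271184
Rounded to 2 decimals: 19.43

19.43


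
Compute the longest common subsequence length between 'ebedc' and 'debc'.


DP table for LCS of 'ebedc' and 'debc':
       d  e  b  c
    0  0  0  0  0
  e 0  0  1  1  1
  b 0  0  1  2  2
  e 0  0  1  2  2
  d 0  1  1  2  2
  c 0  1  1  2  3
LCS: 'ebc'
LCS length = 3

3


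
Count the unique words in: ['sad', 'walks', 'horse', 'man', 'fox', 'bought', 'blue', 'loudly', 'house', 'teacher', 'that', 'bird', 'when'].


Listing all tokens and tracking unique types:
  Token 1: 'sad' -> NEW (unique so far: 1)
  Token 2: 'walks' -> NEW (unique so far: 2)
  Token 3: 'horse' -> NEW (unique so far: 3)
  Token 4: 'man' -> NEW (unique so far: 4)
  Token 5: 'fox' -> NEW (unique so far: 5)
  Token 6: 'bought' -> NEW (unique so far: 6)
  Token 7: 'blue' -> NEW (unique so far: 7)
  Token 8: 'loudly' -> NEW (unique so far: 8)
  Token 9: 'house' -> NEW (unique so far: 9)
  Token 10: 'teacher' -> NEW (unique so far: 10)
  Token 11: 'that' -> NEW (unique so far: 11)
  Token 12: 'bird' -> NEW (unique so far: 12)
  Token 13: 'when' -> NEW (unique so far: 13)
Unique types: ('bird', 'blue', 'bought', 'fox', 'horse', 'house', 'loudly', 'man', 'sad', 'teacher', 'that', 'walks', 'when')
Vocabulary size: 13

13


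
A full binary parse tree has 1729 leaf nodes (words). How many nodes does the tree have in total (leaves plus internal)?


Leaf nodes (terminals): 1729
Internal nodes = n - 1 = 1729 - 1 = 1728
Total = leaves + internal = 1729 + 1728 = 3457

3457


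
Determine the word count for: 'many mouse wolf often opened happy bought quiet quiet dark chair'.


Counting words by splitting on spaces:
  Word 1: 'many'
  Word 2: 'mouse'
  Word 3: 'wolf'
  Word 4: 'often'
  Word 5: 'opened'
  Word 6: 'happy'
  Word 7: 'bought'
  Word 8: 'quiet'
  Word 9: 'quiet'
  Word 10: 'dark'
  Word 11: 'chair'
Total words: 11

11


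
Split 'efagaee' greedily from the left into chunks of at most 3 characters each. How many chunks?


'efagaee' has 7 characters.
Chunking with max size 3:
  Chunk 1: 'efa' (positions 0-2)
  Chunk 2: 'gae' (positions 3-5)
  Chunk 3: 'e' (positions 6-6)
Total chunks: ceil(7 / 3) = 3

3
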